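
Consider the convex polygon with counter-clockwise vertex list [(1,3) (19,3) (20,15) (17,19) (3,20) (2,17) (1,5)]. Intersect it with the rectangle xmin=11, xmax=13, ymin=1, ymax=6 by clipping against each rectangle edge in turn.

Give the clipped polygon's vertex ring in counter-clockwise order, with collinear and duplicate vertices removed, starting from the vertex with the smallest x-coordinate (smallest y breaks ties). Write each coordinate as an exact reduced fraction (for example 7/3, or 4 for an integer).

Clipped polygon: [(11,3) (13,3) (13,6) (11,6)]

1. After x ≥ 11: [(11,3) (19,3) (20,15) (17,19) (11,136/7)]
2. After x ≤ 13: [(11,3) (13,3) (13,135/7) (11,136/7)]
3. After y ≥ 1: [(11,3) (13,3) (13,135/7) (11,136/7)]
4. After y ≤ 6: [(11,6) (11,3) (13,3) (13,6)]
5. Canonical ring: [(11,3) (13,3) (13,6) (11,6)]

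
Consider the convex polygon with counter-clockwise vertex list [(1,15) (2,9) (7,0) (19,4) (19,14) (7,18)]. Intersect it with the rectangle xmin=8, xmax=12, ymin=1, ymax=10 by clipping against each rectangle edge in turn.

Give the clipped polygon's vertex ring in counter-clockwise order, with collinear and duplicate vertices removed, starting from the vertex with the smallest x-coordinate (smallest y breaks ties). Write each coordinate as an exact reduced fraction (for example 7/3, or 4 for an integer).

Clipped polygon: [(8,1) (10,1) (12,5/3) (12,10) (8,10)]

1. After x ≥ 8: [(8,1/3) (19,4) (19,14) (8,53/3)]
2. After x ≤ 12: [(8,1/3) (12,5/3) (12,49/3) (8,53/3)]
3. After y ≥ 1: [(8,1) (10,1) (12,5/3) (12,49/3) (8,53/3)]
4. After y ≤ 10: [(8,10) (8,1) (10,1) (12,5/3) (12,10)]
5. Canonical ring: [(8,1) (10,1) (12,5/3) (12,10) (8,10)]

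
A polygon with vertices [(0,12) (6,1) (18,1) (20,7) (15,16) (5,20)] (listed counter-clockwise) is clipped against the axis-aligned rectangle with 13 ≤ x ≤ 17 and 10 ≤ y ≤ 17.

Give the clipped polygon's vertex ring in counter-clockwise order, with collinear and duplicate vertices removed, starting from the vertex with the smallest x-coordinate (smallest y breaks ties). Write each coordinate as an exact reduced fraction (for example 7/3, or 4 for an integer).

1. After x ≥ 13: [(13,1) (18,1) (20,7) (15,16) (13,84/5)]
2. After x ≤ 17: [(13,1) (17,1) (17,62/5) (15,16) (13,84/5)]
3. After y ≥ 10: [(13,10) (17,10) (17,62/5) (15,16) (13,84/5)]
4. After y ≤ 17: [(13,10) (17,10) (17,62/5) (15,16) (13,84/5)]
5. Canonical ring: [(13,10) (17,10) (17,62/5) (15,16) (13,84/5)]

Clipped polygon: [(13,10) (17,10) (17,62/5) (15,16) (13,84/5)]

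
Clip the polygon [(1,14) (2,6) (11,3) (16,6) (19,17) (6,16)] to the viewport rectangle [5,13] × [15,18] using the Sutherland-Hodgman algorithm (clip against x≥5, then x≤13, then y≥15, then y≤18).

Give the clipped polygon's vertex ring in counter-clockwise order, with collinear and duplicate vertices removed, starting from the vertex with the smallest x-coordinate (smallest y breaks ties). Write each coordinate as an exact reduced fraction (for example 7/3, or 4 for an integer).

1. After x ≥ 5: [(5,78/5) (5,5) (11,3) (16,6) (19,17) (6,16)]
2. After x ≤ 13: [(5,78/5) (5,5) (11,3) (13,21/5) (13,215/13) (6,16)]
3. After y ≥ 15: [(5,78/5) (5,15) (13,15) (13,215/13) (6,16)]
4. After y ≤ 18: [(5,78/5) (5,15) (13,15) (13,215/13) (6,16)]
5. Canonical ring: [(5,15) (13,15) (13,215/13) (6,16) (5,78/5)]

Clipped polygon: [(5,15) (13,15) (13,215/13) (6,16) (5,78/5)]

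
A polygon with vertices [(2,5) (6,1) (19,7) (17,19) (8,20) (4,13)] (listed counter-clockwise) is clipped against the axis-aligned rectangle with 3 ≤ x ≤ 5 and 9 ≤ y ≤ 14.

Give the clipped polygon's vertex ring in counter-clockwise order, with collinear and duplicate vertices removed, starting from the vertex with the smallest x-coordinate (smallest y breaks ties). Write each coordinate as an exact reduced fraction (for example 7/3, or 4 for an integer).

Clipped polygon: [(3,9) (5,9) (5,14) (32/7,14) (4,13)]

1. After x ≥ 3: [(3,9) (3,4) (6,1) (19,7) (17,19) (8,20) (4,13)]
2. After x ≤ 5: [(3,9) (3,4) (5,2) (5,59/4) (4,13)]
3. After y ≥ 9: [(3,9) (3,9) (5,9) (5,59/4) (4,13)]
4. After y ≤ 14: [(3,9) (3,9) (5,9) (5,14) (32/7,14) (4,13)]
5. Canonical ring: [(3,9) (5,9) (5,14) (32/7,14) (4,13)]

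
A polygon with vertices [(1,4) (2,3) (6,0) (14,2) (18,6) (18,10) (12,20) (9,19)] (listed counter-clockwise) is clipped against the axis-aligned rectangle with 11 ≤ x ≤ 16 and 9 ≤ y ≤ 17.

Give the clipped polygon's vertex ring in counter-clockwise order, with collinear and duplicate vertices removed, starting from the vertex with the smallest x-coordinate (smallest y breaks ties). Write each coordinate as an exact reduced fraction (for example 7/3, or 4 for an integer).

Clipped polygon: [(11,9) (16,9) (16,40/3) (69/5,17) (11,17)]

1. After x ≥ 11: [(11,5/4) (14,2) (18,6) (18,10) (12,20) (11,59/3)]
2. After x ≤ 16: [(11,5/4) (14,2) (16,4) (16,40/3) (12,20) (11,59/3)]
3. After y ≥ 9: [(11,9) (16,9) (16,40/3) (12,20) (11,59/3)]
4. After y ≤ 17: [(11,17) (11,9) (16,9) (16,40/3) (69/5,17)]
5. Canonical ring: [(11,9) (16,9) (16,40/3) (69/5,17) (11,17)]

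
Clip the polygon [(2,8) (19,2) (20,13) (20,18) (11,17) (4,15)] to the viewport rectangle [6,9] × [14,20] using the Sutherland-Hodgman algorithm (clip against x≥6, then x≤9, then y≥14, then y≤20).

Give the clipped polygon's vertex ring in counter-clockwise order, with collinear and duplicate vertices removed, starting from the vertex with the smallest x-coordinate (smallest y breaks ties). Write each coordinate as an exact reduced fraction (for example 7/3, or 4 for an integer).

1. After x ≥ 6: [(6,112/17) (19,2) (20,13) (20,18) (11,17) (6,109/7)]
2. After x ≤ 9: [(6,112/17) (9,94/17) (9,115/7) (6,109/7)]
3. After y ≥ 14: [(6,14) (9,14) (9,115/7) (6,109/7)]
4. After y ≤ 20: [(6,14) (9,14) (9,115/7) (6,109/7)]
5. Canonical ring: [(6,14) (9,14) (9,115/7) (6,109/7)]

Clipped polygon: [(6,14) (9,14) (9,115/7) (6,109/7)]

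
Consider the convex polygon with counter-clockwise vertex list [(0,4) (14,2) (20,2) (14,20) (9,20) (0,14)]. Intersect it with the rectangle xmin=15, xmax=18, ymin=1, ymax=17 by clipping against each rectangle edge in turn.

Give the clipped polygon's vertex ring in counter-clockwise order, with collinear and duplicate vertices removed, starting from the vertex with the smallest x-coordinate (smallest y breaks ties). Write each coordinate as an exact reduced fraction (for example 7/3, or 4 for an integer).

1. After x ≥ 15: [(15,2) (20,2) (15,17)]
2. After x ≤ 18: [(15,2) (18,2) (18,8) (15,17)]
3. After y ≥ 1: [(15,2) (18,2) (18,8) (15,17)]
4. After y ≤ 17: [(15,2) (18,2) (18,8) (15,17)]
5. Canonical ring: [(15,2) (18,2) (18,8) (15,17)]

Clipped polygon: [(15,2) (18,2) (18,8) (15,17)]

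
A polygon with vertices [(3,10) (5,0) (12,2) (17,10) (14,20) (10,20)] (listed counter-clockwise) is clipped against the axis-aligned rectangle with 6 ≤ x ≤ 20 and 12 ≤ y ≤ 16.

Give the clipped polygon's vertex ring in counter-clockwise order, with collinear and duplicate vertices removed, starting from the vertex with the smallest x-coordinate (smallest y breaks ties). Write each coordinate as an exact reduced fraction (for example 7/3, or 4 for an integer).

1. After x ≥ 6: [(6,100/7) (6,2/7) (12,2) (17,10) (14,20) (10,20)]
2. After x ≤ 20: [(6,100/7) (6,2/7) (12,2) (17,10) (14,20) (10,20)]
3. After y ≥ 12: [(6,100/7) (6,12) (82/5,12) (14,20) (10,20)]
4. After y ≤ 16: [(36/5,16) (6,100/7) (6,12) (82/5,12) (76/5,16)]
5. Canonical ring: [(6,12) (82/5,12) (76/5,16) (36/5,16) (6,100/7)]

Clipped polygon: [(6,12) (82/5,12) (76/5,16) (36/5,16) (6,100/7)]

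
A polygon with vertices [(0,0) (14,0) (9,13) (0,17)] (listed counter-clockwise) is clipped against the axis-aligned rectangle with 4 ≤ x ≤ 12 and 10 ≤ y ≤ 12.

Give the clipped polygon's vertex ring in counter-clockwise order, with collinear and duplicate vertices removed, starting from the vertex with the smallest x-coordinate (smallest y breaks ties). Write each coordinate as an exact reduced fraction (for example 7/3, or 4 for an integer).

1. After x ≥ 4: [(4,0) (14,0) (9,13) (4,137/9)]
2. After x ≤ 12: [(4,0) (12,0) (12,26/5) (9,13) (4,137/9)]
3. After y ≥ 10: [(4,10) (132/13,10) (9,13) (4,137/9)]
4. After y ≤ 12: [(4,12) (4,10) (132/13,10) (122/13,12)]
5. Canonical ring: [(4,10) (132/13,10) (122/13,12) (4,12)]

Clipped polygon: [(4,10) (132/13,10) (122/13,12) (4,12)]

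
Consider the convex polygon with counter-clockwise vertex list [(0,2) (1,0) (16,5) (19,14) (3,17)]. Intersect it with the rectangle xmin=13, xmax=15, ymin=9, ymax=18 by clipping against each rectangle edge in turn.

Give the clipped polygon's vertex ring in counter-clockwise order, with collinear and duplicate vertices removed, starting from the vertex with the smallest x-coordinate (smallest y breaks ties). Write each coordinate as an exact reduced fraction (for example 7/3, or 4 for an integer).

Clipped polygon: [(13,9) (15,9) (15,59/4) (13,121/8)]

1. After x ≥ 13: [(13,4) (16,5) (19,14) (13,121/8)]
2. After x ≤ 15: [(13,4) (15,14/3) (15,59/4) (13,121/8)]
3. After y ≥ 9: [(13,9) (15,9) (15,59/4) (13,121/8)]
4. After y ≤ 18: [(13,9) (15,9) (15,59/4) (13,121/8)]
5. Canonical ring: [(13,9) (15,9) (15,59/4) (13,121/8)]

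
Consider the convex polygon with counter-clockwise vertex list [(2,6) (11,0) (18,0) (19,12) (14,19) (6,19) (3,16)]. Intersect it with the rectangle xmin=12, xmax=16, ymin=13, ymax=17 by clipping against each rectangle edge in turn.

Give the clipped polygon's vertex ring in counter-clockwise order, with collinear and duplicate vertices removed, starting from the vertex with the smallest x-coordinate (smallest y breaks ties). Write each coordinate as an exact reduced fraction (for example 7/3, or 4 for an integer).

Clipped polygon: [(12,13) (16,13) (16,81/5) (108/7,17) (12,17)]

1. After x ≥ 12: [(12,0) (18,0) (19,12) (14,19) (12,19)]
2. After x ≤ 16: [(12,0) (16,0) (16,81/5) (14,19) (12,19)]
3. After y ≥ 13: [(12,13) (16,13) (16,81/5) (14,19) (12,19)]
4. After y ≤ 17: [(12,17) (12,13) (16,13) (16,81/5) (108/7,17)]
5. Canonical ring: [(12,13) (16,13) (16,81/5) (108/7,17) (12,17)]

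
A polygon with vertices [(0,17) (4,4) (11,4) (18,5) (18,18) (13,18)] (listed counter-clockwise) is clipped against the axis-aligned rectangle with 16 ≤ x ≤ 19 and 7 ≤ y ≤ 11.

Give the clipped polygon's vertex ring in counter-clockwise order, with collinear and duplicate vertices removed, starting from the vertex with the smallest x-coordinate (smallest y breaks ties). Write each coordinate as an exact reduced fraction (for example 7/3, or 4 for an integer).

1. After x ≥ 16: [(16,33/7) (18,5) (18,18) (16,18)]
2. After x ≤ 19: [(16,33/7) (18,5) (18,18) (16,18)]
3. After y ≥ 7: [(16,7) (18,7) (18,18) (16,18)]
4. After y ≤ 11: [(16,11) (16,7) (18,7) (18,11)]
5. Canonical ring: [(16,7) (18,7) (18,11) (16,11)]

Clipped polygon: [(16,7) (18,7) (18,11) (16,11)]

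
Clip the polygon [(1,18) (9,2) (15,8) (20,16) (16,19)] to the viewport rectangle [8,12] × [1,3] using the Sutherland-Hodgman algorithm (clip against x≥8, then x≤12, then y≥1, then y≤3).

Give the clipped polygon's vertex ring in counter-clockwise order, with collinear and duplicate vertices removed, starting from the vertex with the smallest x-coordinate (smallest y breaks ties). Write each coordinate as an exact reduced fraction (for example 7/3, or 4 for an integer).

1. After x ≥ 8: [(8,277/15) (8,4) (9,2) (15,8) (20,16) (16,19)]
2. After x ≤ 12: [(12,281/15) (8,277/15) (8,4) (9,2) (12,5)]
3. After y ≥ 1: [(12,281/15) (8,277/15) (8,4) (9,2) (12,5)]
4. After y ≤ 3: [(17/2,3) (9,2) (10,3)]
5. Canonical ring: [(17/2,3) (9,2) (10,3)]

Clipped polygon: [(17/2,3) (9,2) (10,3)]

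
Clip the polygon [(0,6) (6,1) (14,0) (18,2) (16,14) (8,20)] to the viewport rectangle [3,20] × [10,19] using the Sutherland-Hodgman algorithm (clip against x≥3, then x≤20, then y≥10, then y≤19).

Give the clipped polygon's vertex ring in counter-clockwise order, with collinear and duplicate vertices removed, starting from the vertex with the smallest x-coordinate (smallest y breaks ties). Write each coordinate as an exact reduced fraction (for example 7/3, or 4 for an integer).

1. After x ≥ 3: [(3,45/4) (3,7/2) (6,1) (14,0) (18,2) (16,14) (8,20)]
2. After x ≤ 20: [(3,45/4) (3,7/2) (6,1) (14,0) (18,2) (16,14) (8,20)]
3. After y ≥ 10: [(3,45/4) (3,10) (50/3,10) (16,14) (8,20)]
4. After y ≤ 19: [(52/7,19) (3,45/4) (3,10) (50/3,10) (16,14) (28/3,19)]
5. Canonical ring: [(3,10) (50/3,10) (16,14) (28/3,19) (52/7,19) (3,45/4)]

Clipped polygon: [(3,10) (50/3,10) (16,14) (28/3,19) (52/7,19) (3,45/4)]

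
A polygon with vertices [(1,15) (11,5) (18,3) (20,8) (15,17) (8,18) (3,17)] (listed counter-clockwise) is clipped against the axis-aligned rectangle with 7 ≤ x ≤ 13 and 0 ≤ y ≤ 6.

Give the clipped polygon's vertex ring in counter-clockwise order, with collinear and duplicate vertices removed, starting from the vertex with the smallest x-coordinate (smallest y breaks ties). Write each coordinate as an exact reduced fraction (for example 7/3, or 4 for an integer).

Clipped polygon: [(10,6) (11,5) (13,31/7) (13,6)]

1. After x ≥ 7: [(7,9) (11,5) (18,3) (20,8) (15,17) (8,18) (7,89/5)]
2. After x ≤ 13: [(7,9) (11,5) (13,31/7) (13,121/7) (8,18) (7,89/5)]
3. After y ≥ 0: [(7,9) (11,5) (13,31/7) (13,121/7) (8,18) (7,89/5)]
4. After y ≤ 6: [(10,6) (11,5) (13,31/7) (13,6)]
5. Canonical ring: [(10,6) (11,5) (13,31/7) (13,6)]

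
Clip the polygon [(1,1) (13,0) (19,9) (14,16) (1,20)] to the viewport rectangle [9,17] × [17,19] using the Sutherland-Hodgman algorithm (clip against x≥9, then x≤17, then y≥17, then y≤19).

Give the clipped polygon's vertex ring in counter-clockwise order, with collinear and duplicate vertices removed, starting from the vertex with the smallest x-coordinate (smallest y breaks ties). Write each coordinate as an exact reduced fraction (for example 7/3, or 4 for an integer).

1. After x ≥ 9: [(9,1/3) (13,0) (19,9) (14,16) (9,228/13)]
2. After x ≤ 17: [(9,1/3) (13,0) (17,6) (17,59/5) (14,16) (9,228/13)]
3. After y ≥ 17: [(9,17) (43/4,17) (9,228/13)]
4. After y ≤ 19: [(9,17) (43/4,17) (9,228/13)]
5. Canonical ring: [(9,17) (43/4,17) (9,228/13)]

Clipped polygon: [(9,17) (43/4,17) (9,228/13)]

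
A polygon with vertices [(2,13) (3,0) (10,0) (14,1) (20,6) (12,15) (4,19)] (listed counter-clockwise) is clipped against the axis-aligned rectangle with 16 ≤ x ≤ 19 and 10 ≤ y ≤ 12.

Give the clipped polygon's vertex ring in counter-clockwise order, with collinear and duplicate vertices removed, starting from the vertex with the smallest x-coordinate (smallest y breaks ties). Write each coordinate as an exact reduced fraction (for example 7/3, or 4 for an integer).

1. After x ≥ 16: [(16,8/3) (20,6) (16,21/2)]
2. After x ≤ 19: [(16,8/3) (19,31/6) (19,57/8) (16,21/2)]
3. After y ≥ 10: [(16,10) (148/9,10) (16,21/2)]
4. After y ≤ 12: [(16,10) (148/9,10) (16,21/2)]
5. Canonical ring: [(16,10) (148/9,10) (16,21/2)]

Clipped polygon: [(16,10) (148/9,10) (16,21/2)]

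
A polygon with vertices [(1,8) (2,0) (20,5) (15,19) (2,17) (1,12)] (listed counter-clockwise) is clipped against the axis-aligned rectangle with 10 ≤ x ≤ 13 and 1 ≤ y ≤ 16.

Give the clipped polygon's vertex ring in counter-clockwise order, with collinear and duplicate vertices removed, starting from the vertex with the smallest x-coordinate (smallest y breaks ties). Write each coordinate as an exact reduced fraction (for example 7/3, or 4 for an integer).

Clipped polygon: [(10,20/9) (13,55/18) (13,16) (10,16)]

1. After x ≥ 10: [(10,20/9) (20,5) (15,19) (10,237/13)]
2. After x ≤ 13: [(10,20/9) (13,55/18) (13,243/13) (10,237/13)]
3. After y ≥ 1: [(10,20/9) (13,55/18) (13,243/13) (10,237/13)]
4. After y ≤ 16: [(10,16) (10,20/9) (13,55/18) (13,16)]
5. Canonical ring: [(10,20/9) (13,55/18) (13,16) (10,16)]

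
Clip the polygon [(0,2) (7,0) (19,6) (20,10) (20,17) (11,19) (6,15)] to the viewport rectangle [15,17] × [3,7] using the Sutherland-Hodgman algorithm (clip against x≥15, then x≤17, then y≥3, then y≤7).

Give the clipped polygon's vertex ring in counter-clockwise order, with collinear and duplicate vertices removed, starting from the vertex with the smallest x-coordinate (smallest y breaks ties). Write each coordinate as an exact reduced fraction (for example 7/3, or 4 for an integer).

Clipped polygon: [(15,4) (17,5) (17,7) (15,7)]

1. After x ≥ 15: [(15,4) (19,6) (20,10) (20,17) (15,163/9)]
2. After x ≤ 17: [(15,4) (17,5) (17,53/3) (15,163/9)]
3. After y ≥ 3: [(15,4) (17,5) (17,53/3) (15,163/9)]
4. After y ≤ 7: [(15,7) (15,4) (17,5) (17,7)]
5. Canonical ring: [(15,4) (17,5) (17,7) (15,7)]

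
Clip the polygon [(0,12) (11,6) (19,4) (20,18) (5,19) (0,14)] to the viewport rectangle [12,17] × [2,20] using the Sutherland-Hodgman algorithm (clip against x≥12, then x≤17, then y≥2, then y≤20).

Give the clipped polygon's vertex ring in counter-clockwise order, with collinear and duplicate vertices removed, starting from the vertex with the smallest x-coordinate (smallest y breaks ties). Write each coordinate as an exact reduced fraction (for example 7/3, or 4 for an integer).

Clipped polygon: [(12,23/4) (17,9/2) (17,91/5) (12,278/15)]

1. After x ≥ 12: [(12,23/4) (19,4) (20,18) (12,278/15)]
2. After x ≤ 17: [(12,23/4) (17,9/2) (17,91/5) (12,278/15)]
3. After y ≥ 2: [(12,23/4) (17,9/2) (17,91/5) (12,278/15)]
4. After y ≤ 20: [(12,23/4) (17,9/2) (17,91/5) (12,278/15)]
5. Canonical ring: [(12,23/4) (17,9/2) (17,91/5) (12,278/15)]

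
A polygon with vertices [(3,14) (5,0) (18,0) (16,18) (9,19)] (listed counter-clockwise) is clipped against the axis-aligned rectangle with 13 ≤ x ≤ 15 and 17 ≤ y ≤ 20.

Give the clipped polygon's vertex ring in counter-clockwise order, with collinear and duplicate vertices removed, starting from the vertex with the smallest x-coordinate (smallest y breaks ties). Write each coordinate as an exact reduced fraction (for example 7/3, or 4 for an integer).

1. After x ≥ 13: [(13,0) (18,0) (16,18) (13,129/7)]
2. After x ≤ 15: [(13,0) (15,0) (15,127/7) (13,129/7)]
3. After y ≥ 17: [(13,17) (15,17) (15,127/7) (13,129/7)]
4. After y ≤ 20: [(13,17) (15,17) (15,127/7) (13,129/7)]
5. Canonical ring: [(13,17) (15,17) (15,127/7) (13,129/7)]

Clipped polygon: [(13,17) (15,17) (15,127/7) (13,129/7)]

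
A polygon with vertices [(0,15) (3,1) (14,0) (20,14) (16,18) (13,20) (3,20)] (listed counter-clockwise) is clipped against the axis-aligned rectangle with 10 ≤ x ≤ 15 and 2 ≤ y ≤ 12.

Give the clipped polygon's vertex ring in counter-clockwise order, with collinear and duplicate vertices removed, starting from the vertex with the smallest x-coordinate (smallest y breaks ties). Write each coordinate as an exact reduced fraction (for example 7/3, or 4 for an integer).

Clipped polygon: [(10,2) (104/7,2) (15,7/3) (15,12) (10,12)]

1. After x ≥ 10: [(10,4/11) (14,0) (20,14) (16,18) (13,20) (10,20)]
2. After x ≤ 15: [(10,4/11) (14,0) (15,7/3) (15,56/3) (13,20) (10,20)]
3. After y ≥ 2: [(10,2) (104/7,2) (15,7/3) (15,56/3) (13,20) (10,20)]
4. After y ≤ 12: [(10,12) (10,2) (104/7,2) (15,7/3) (15,12)]
5. Canonical ring: [(10,2) (104/7,2) (15,7/3) (15,12) (10,12)]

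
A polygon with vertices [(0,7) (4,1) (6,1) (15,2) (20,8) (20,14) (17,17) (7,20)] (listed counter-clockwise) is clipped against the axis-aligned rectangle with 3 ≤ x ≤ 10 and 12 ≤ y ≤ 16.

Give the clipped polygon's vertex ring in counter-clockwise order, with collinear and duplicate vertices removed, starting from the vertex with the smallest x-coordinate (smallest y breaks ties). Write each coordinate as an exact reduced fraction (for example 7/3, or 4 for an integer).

Clipped polygon: [(3,12) (10,12) (10,16) (63/13,16) (3,88/7)]

1. After x ≥ 3: [(3,88/7) (3,5/2) (4,1) (6,1) (15,2) (20,8) (20,14) (17,17) (7,20)]
2. After x ≤ 10: [(3,88/7) (3,5/2) (4,1) (6,1) (10,13/9) (10,191/10) (7,20)]
3. After y ≥ 12: [(3,88/7) (3,12) (10,12) (10,191/10) (7,20)]
4. After y ≤ 16: [(63/13,16) (3,88/7) (3,12) (10,12) (10,16)]
5. Canonical ring: [(3,12) (10,12) (10,16) (63/13,16) (3,88/7)]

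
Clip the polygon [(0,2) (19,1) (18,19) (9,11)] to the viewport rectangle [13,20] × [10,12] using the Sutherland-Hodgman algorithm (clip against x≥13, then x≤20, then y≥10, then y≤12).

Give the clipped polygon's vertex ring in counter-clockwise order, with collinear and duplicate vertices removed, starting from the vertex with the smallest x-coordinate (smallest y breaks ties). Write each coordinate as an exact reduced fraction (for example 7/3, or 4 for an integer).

Clipped polygon: [(13,10) (37/2,10) (331/18,12) (13,12)]

1. After x ≥ 13: [(13,25/19) (19,1) (18,19) (13,131/9)]
2. After x ≤ 20: [(13,25/19) (19,1) (18,19) (13,131/9)]
3. After y ≥ 10: [(13,10) (37/2,10) (18,19) (13,131/9)]
4. After y ≤ 12: [(13,12) (13,10) (37/2,10) (331/18,12)]
5. Canonical ring: [(13,10) (37/2,10) (331/18,12) (13,12)]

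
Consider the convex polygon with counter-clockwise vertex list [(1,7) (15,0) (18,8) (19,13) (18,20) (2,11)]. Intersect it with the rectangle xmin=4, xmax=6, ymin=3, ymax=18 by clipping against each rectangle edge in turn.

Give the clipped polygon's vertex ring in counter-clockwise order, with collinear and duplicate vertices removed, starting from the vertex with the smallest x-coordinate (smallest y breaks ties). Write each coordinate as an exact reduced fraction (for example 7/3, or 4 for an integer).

1. After x ≥ 4: [(4,11/2) (15,0) (18,8) (19,13) (18,20) (4,97/8)]
2. After x ≤ 6: [(4,11/2) (6,9/2) (6,53/4) (4,97/8)]
3. After y ≥ 3: [(4,11/2) (6,9/2) (6,53/4) (4,97/8)]
4. After y ≤ 18: [(4,11/2) (6,9/2) (6,53/4) (4,97/8)]
5. Canonical ring: [(4,11/2) (6,9/2) (6,53/4) (4,97/8)]

Clipped polygon: [(4,11/2) (6,9/2) (6,53/4) (4,97/8)]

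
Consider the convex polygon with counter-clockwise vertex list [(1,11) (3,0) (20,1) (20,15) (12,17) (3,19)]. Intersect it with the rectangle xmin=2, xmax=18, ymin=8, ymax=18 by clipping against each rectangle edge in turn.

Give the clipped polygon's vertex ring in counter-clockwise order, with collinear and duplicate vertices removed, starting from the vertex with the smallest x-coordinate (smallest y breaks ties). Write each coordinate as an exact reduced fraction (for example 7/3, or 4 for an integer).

1. After x ≥ 2: [(2,15) (2,11/2) (3,0) (20,1) (20,15) (12,17) (3,19)]
2. After x ≤ 18: [(2,15) (2,11/2) (3,0) (18,15/17) (18,31/2) (12,17) (3,19)]
3. After y ≥ 8: [(2,15) (2,8) (18,8) (18,31/2) (12,17) (3,19)]
4. After y ≤ 18: [(11/4,18) (2,15) (2,8) (18,8) (18,31/2) (12,17) (15/2,18)]
5. Canonical ring: [(2,8) (18,8) (18,31/2) (12,17) (15/2,18) (11/4,18) (2,15)]

Clipped polygon: [(2,8) (18,8) (18,31/2) (12,17) (15/2,18) (11/4,18) (2,15)]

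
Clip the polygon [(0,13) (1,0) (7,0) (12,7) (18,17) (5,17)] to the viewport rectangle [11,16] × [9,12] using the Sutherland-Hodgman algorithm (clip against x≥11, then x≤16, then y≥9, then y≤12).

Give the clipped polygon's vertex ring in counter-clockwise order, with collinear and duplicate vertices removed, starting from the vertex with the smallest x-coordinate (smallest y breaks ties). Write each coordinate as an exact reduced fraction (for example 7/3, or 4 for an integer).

1. After x ≥ 11: [(11,28/5) (12,7) (18,17) (11,17)]
2. After x ≤ 16: [(11,28/5) (12,7) (16,41/3) (16,17) (11,17)]
3. After y ≥ 9: [(11,9) (66/5,9) (16,41/3) (16,17) (11,17)]
4. After y ≤ 12: [(11,12) (11,9) (66/5,9) (15,12)]
5. Canonical ring: [(11,9) (66/5,9) (15,12) (11,12)]

Clipped polygon: [(11,9) (66/5,9) (15,12) (11,12)]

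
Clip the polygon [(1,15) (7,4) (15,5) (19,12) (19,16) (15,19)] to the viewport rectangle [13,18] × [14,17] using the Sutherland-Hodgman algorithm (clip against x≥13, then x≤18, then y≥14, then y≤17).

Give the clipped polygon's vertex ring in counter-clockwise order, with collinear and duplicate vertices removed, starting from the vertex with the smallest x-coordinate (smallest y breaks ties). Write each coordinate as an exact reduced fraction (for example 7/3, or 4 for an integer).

Clipped polygon: [(13,14) (18,14) (18,67/4) (53/3,17) (13,17)]

1. After x ≥ 13: [(13,129/7) (13,19/4) (15,5) (19,12) (19,16) (15,19)]
2. After x ≤ 18: [(13,129/7) (13,19/4) (15,5) (18,41/4) (18,67/4) (15,19)]
3. After y ≥ 14: [(13,129/7) (13,14) (18,14) (18,67/4) (15,19)]
4. After y ≤ 17: [(13,17) (13,14) (18,14) (18,67/4) (53/3,17)]
5. Canonical ring: [(13,14) (18,14) (18,67/4) (53/3,17) (13,17)]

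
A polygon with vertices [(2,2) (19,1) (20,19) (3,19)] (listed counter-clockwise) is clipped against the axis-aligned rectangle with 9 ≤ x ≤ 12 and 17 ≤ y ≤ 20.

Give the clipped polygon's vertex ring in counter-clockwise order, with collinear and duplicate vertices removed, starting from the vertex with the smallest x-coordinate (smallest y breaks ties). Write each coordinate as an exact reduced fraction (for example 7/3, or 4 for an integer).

1. After x ≥ 9: [(9,27/17) (19,1) (20,19) (9,19)]
2. After x ≤ 12: [(9,27/17) (12,24/17) (12,19) (9,19)]
3. After y ≥ 17: [(9,17) (12,17) (12,19) (9,19)]
4. After y ≤ 20: [(9,17) (12,17) (12,19) (9,19)]
5. Canonical ring: [(9,17) (12,17) (12,19) (9,19)]

Clipped polygon: [(9,17) (12,17) (12,19) (9,19)]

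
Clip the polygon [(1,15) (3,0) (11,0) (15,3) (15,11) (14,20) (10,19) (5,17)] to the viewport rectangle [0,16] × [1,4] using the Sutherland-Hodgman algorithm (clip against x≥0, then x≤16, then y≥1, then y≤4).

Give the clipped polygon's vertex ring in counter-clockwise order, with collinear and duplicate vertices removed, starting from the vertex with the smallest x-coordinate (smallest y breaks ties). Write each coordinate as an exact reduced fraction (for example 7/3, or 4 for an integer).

1. After x ≥ 0: [(1,15) (3,0) (11,0) (15,3) (15,11) (14,20) (10,19) (5,17)]
2. After x ≤ 16: [(1,15) (3,0) (11,0) (15,3) (15,11) (14,20) (10,19) (5,17)]
3. After y ≥ 1: [(1,15) (43/15,1) (37/3,1) (15,3) (15,11) (14,20) (10,19) (5,17)]
4. After y ≤ 4: [(37/15,4) (43/15,1) (37/3,1) (15,3) (15,4)]
5. Canonical ring: [(37/15,4) (43/15,1) (37/3,1) (15,3) (15,4)]

Clipped polygon: [(37/15,4) (43/15,1) (37/3,1) (15,3) (15,4)]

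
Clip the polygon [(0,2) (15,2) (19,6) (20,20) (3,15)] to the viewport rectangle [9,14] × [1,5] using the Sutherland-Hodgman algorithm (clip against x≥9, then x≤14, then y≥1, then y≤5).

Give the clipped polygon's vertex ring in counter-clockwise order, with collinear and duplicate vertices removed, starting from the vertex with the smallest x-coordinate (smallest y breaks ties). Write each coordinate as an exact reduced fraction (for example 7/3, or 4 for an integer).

1. After x ≥ 9: [(9,2) (15,2) (19,6) (20,20) (9,285/17)]
2. After x ≤ 14: [(9,2) (14,2) (14,310/17) (9,285/17)]
3. After y ≥ 1: [(9,2) (14,2) (14,310/17) (9,285/17)]
4. After y ≤ 5: [(9,5) (9,2) (14,2) (14,5)]
5. Canonical ring: [(9,2) (14,2) (14,5) (9,5)]

Clipped polygon: [(9,2) (14,2) (14,5) (9,5)]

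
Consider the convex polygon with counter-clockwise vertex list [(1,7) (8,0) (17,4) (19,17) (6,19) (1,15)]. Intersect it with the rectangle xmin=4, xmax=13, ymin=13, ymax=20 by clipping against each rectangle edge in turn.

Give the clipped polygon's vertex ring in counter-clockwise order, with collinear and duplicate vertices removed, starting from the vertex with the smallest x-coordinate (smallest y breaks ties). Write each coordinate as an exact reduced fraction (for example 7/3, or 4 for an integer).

1. After x ≥ 4: [(4,4) (8,0) (17,4) (19,17) (6,19) (4,87/5)]
2. After x ≤ 13: [(4,4) (8,0) (13,20/9) (13,233/13) (6,19) (4,87/5)]
3. After y ≥ 13: [(4,13) (13,13) (13,233/13) (6,19) (4,87/5)]
4. After y ≤ 20: [(4,13) (13,13) (13,233/13) (6,19) (4,87/5)]
5. Canonical ring: [(4,13) (13,13) (13,233/13) (6,19) (4,87/5)]

Clipped polygon: [(4,13) (13,13) (13,233/13) (6,19) (4,87/5)]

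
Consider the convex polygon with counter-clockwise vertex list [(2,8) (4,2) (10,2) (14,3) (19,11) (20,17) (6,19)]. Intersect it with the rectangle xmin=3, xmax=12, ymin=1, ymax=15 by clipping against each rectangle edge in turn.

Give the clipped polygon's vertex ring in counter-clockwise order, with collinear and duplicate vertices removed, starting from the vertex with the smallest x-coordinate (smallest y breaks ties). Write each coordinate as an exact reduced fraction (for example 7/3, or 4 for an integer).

1. After x ≥ 3: [(3,43/4) (3,5) (4,2) (10,2) (14,3) (19,11) (20,17) (6,19)]
2. After x ≤ 12: [(3,43/4) (3,5) (4,2) (10,2) (12,5/2) (12,127/7) (6,19)]
3. After y ≥ 1: [(3,43/4) (3,5) (4,2) (10,2) (12,5/2) (12,127/7) (6,19)]
4. After y ≤ 15: [(50/11,15) (3,43/4) (3,5) (4,2) (10,2) (12,5/2) (12,15)]
5. Canonical ring: [(3,5) (4,2) (10,2) (12,5/2) (12,15) (50/11,15) (3,43/4)]

Clipped polygon: [(3,5) (4,2) (10,2) (12,5/2) (12,15) (50/11,15) (3,43/4)]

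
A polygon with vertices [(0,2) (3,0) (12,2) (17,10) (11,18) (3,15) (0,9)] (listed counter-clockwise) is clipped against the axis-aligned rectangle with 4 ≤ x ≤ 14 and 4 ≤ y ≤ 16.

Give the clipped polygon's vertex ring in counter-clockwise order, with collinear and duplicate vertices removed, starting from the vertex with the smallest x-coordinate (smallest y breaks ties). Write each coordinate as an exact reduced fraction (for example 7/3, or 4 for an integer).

Clipped polygon: [(4,4) (53/4,4) (14,26/5) (14,14) (25/2,16) (17/3,16) (4,123/8)]

1. After x ≥ 4: [(4,2/9) (12,2) (17,10) (11,18) (4,123/8)]
2. After x ≤ 14: [(4,2/9) (12,2) (14,26/5) (14,14) (11,18) (4,123/8)]
3. After y ≥ 4: [(4,4) (53/4,4) (14,26/5) (14,14) (11,18) (4,123/8)]
4. After y ≤ 16: [(4,4) (53/4,4) (14,26/5) (14,14) (25/2,16) (17/3,16) (4,123/8)]
5. Canonical ring: [(4,4) (53/4,4) (14,26/5) (14,14) (25/2,16) (17/3,16) (4,123/8)]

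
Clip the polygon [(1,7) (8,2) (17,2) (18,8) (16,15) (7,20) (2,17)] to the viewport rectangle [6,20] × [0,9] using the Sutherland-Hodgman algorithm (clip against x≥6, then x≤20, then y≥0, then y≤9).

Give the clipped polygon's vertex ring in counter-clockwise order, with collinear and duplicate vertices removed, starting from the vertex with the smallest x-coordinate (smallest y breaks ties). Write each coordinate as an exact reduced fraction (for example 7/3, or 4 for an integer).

1. After x ≥ 6: [(6,24/7) (8,2) (17,2) (18,8) (16,15) (7,20) (6,97/5)]
2. After x ≤ 20: [(6,24/7) (8,2) (17,2) (18,8) (16,15) (7,20) (6,97/5)]
3. After y ≥ 0: [(6,24/7) (8,2) (17,2) (18,8) (16,15) (7,20) (6,97/5)]
4. After y ≤ 9: [(6,9) (6,24/7) (8,2) (17,2) (18,8) (124/7,9)]
5. Canonical ring: [(6,24/7) (8,2) (17,2) (18,8) (124/7,9) (6,9)]

Clipped polygon: [(6,24/7) (8,2) (17,2) (18,8) (124/7,9) (6,9)]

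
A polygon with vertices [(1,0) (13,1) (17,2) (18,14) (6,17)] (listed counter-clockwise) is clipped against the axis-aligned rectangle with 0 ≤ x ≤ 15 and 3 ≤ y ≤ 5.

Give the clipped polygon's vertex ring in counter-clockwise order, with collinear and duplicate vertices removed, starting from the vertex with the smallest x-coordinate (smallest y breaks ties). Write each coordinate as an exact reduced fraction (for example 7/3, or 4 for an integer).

1. After x ≥ 0: [(1,0) (13,1) (17,2) (18,14) (6,17)]
2. After x ≤ 15: [(1,0) (13,1) (15,3/2) (15,59/4) (6,17)]
3. After y ≥ 3: [(32/17,3) (15,3) (15,59/4) (6,17)]
4. After y ≤ 5: [(42/17,5) (32/17,3) (15,3) (15,5)]
5. Canonical ring: [(32/17,3) (15,3) (15,5) (42/17,5)]

Clipped polygon: [(32/17,3) (15,3) (15,5) (42/17,5)]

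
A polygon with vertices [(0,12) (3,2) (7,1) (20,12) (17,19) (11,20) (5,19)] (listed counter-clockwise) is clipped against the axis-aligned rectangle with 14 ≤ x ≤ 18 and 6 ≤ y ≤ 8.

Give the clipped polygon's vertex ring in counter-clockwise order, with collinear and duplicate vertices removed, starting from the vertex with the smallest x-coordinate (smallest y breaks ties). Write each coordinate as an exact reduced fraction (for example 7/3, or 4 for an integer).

1. After x ≥ 14: [(14,90/13) (20,12) (17,19) (14,39/2)]
2. After x ≤ 18: [(14,90/13) (18,134/13) (18,50/3) (17,19) (14,39/2)]
3. After y ≥ 6: [(14,90/13) (18,134/13) (18,50/3) (17,19) (14,39/2)]
4. After y ≤ 8: [(14,8) (14,90/13) (168/11,8)]
5. Canonical ring: [(14,90/13) (168/11,8) (14,8)]

Clipped polygon: [(14,90/13) (168/11,8) (14,8)]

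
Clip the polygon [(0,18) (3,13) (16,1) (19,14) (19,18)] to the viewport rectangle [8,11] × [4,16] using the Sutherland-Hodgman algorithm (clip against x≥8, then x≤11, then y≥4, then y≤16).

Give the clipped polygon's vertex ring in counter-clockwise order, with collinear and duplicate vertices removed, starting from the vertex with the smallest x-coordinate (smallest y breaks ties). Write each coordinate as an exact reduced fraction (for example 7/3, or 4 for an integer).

Clipped polygon: [(8,109/13) (11,73/13) (11,16) (8,16)]

1. After x ≥ 8: [(8,18) (8,109/13) (16,1) (19,14) (19,18)]
2. After x ≤ 11: [(11,18) (8,18) (8,109/13) (11,73/13)]
3. After y ≥ 4: [(11,18) (8,18) (8,109/13) (11,73/13)]
4. After y ≤ 16: [(11,16) (8,16) (8,109/13) (11,73/13)]
5. Canonical ring: [(8,109/13) (11,73/13) (11,16) (8,16)]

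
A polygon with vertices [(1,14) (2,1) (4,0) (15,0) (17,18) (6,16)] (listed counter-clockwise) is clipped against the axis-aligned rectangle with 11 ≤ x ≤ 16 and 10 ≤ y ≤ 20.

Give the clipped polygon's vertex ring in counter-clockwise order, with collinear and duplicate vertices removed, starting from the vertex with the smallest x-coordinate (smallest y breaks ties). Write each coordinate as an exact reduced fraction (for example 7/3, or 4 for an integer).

Clipped polygon: [(11,10) (16,10) (16,196/11) (11,186/11)]

1. After x ≥ 11: [(11,0) (15,0) (17,18) (11,186/11)]
2. After x ≤ 16: [(11,0) (15,0) (16,9) (16,196/11) (11,186/11)]
3. After y ≥ 10: [(11,10) (16,10) (16,196/11) (11,186/11)]
4. After y ≤ 20: [(11,10) (16,10) (16,196/11) (11,186/11)]
5. Canonical ring: [(11,10) (16,10) (16,196/11) (11,186/11)]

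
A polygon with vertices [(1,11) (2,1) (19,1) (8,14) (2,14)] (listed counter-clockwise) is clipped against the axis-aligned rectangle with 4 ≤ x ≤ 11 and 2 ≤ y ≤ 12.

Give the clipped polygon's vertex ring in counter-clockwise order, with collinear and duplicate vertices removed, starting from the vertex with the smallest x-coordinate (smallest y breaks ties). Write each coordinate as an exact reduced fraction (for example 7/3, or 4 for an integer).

1. After x ≥ 4: [(4,1) (19,1) (8,14) (4,14)]
2. After x ≤ 11: [(4,1) (11,1) (11,115/11) (8,14) (4,14)]
3. After y ≥ 2: [(4,2) (11,2) (11,115/11) (8,14) (4,14)]
4. After y ≤ 12: [(4,12) (4,2) (11,2) (11,115/11) (126/13,12)]
5. Canonical ring: [(4,2) (11,2) (11,115/11) (126/13,12) (4,12)]

Clipped polygon: [(4,2) (11,2) (11,115/11) (126/13,12) (4,12)]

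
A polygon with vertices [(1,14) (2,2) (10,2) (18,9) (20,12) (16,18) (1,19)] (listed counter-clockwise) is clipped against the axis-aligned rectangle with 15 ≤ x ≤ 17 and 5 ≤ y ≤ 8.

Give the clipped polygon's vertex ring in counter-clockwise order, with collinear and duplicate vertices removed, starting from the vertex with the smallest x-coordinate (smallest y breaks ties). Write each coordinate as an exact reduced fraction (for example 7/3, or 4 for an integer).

1. After x ≥ 15: [(15,51/8) (18,9) (20,12) (16,18) (15,271/15)]
2. After x ≤ 17: [(15,51/8) (17,65/8) (17,33/2) (16,18) (15,271/15)]
3. After y ≥ 5: [(15,51/8) (17,65/8) (17,33/2) (16,18) (15,271/15)]
4. After y ≤ 8: [(15,8) (15,51/8) (118/7,8)]
5. Canonical ring: [(15,51/8) (118/7,8) (15,8)]

Clipped polygon: [(15,51/8) (118/7,8) (15,8)]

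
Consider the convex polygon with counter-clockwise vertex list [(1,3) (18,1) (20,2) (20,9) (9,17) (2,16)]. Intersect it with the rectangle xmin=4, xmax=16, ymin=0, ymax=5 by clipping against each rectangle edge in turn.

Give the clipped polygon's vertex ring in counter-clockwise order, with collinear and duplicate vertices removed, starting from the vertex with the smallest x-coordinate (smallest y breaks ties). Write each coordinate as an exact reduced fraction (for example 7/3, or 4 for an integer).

1. After x ≥ 4: [(4,45/17) (18,1) (20,2) (20,9) (9,17) (4,114/7)]
2. After x ≤ 16: [(4,45/17) (16,21/17) (16,131/11) (9,17) (4,114/7)]
3. After y ≥ 0: [(4,45/17) (16,21/17) (16,131/11) (9,17) (4,114/7)]
4. After y ≤ 5: [(4,5) (4,45/17) (16,21/17) (16,5)]
5. Canonical ring: [(4,45/17) (16,21/17) (16,5) (4,5)]

Clipped polygon: [(4,45/17) (16,21/17) (16,5) (4,5)]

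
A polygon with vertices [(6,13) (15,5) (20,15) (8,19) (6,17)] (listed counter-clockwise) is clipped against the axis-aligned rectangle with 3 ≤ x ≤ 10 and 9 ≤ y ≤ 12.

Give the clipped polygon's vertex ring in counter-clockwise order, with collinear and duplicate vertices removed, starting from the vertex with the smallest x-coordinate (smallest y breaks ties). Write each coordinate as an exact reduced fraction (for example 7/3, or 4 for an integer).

Clipped polygon: [(57/8,12) (10,85/9) (10,12)]

1. After x ≥ 3: [(6,13) (15,5) (20,15) (8,19) (6,17)]
2. After x ≤ 10: [(6,13) (10,85/9) (10,55/3) (8,19) (6,17)]
3. After y ≥ 9: [(6,13) (10,85/9) (10,55/3) (8,19) (6,17)]
4. After y ≤ 12: [(57/8,12) (10,85/9) (10,12)]
5. Canonical ring: [(57/8,12) (10,85/9) (10,12)]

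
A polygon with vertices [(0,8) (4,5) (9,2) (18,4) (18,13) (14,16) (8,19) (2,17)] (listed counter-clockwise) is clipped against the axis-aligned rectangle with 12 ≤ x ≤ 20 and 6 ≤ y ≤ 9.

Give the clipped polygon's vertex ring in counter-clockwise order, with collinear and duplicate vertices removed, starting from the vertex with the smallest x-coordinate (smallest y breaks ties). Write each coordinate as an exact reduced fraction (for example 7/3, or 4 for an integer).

Clipped polygon: [(12,6) (18,6) (18,9) (12,9)]

1. After x ≥ 12: [(12,8/3) (18,4) (18,13) (14,16) (12,17)]
2. After x ≤ 20: [(12,8/3) (18,4) (18,13) (14,16) (12,17)]
3. After y ≥ 6: [(12,6) (18,6) (18,13) (14,16) (12,17)]
4. After y ≤ 9: [(12,9) (12,6) (18,6) (18,9)]
5. Canonical ring: [(12,6) (18,6) (18,9) (12,9)]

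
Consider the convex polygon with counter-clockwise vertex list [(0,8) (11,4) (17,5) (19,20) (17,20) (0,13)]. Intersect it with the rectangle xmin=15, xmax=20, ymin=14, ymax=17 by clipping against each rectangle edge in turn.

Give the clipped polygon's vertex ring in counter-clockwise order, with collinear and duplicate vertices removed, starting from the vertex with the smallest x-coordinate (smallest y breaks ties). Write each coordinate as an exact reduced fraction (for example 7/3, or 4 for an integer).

1. After x ≥ 15: [(15,14/3) (17,5) (19,20) (17,20) (15,326/17)]
2. After x ≤ 20: [(15,14/3) (17,5) (19,20) (17,20) (15,326/17)]
3. After y ≥ 14: [(15,14) (91/5,14) (19,20) (17,20) (15,326/17)]
4. After y ≤ 17: [(15,17) (15,14) (91/5,14) (93/5,17)]
5. Canonical ring: [(15,14) (91/5,14) (93/5,17) (15,17)]

Clipped polygon: [(15,14) (91/5,14) (93/5,17) (15,17)]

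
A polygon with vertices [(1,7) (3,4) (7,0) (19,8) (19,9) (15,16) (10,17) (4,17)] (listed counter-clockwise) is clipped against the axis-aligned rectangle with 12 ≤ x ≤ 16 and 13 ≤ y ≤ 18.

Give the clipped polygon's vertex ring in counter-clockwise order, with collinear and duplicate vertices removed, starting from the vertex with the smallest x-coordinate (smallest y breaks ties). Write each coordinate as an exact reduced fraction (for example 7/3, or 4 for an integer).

Clipped polygon: [(12,13) (16,13) (16,57/4) (15,16) (12,83/5)]

1. After x ≥ 12: [(12,10/3) (19,8) (19,9) (15,16) (12,83/5)]
2. After x ≤ 16: [(12,10/3) (16,6) (16,57/4) (15,16) (12,83/5)]
3. After y ≥ 13: [(12,13) (16,13) (16,57/4) (15,16) (12,83/5)]
4. After y ≤ 18: [(12,13) (16,13) (16,57/4) (15,16) (12,83/5)]
5. Canonical ring: [(12,13) (16,13) (16,57/4) (15,16) (12,83/5)]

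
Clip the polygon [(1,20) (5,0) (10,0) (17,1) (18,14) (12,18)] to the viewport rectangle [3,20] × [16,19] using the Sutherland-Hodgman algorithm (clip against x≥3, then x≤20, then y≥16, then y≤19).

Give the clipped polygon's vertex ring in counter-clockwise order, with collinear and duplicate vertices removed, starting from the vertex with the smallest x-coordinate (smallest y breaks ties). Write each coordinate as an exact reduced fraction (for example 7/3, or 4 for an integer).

1. After x ≥ 3: [(3,216/11) (3,10) (5,0) (10,0) (17,1) (18,14) (12,18)]
2. After x ≤ 20: [(3,216/11) (3,10) (5,0) (10,0) (17,1) (18,14) (12,18)]
3. After y ≥ 16: [(3,216/11) (3,16) (15,16) (12,18)]
4. After y ≤ 19: [(13/2,19) (3,19) (3,16) (15,16) (12,18)]
5. Canonical ring: [(3,16) (15,16) (12,18) (13/2,19) (3,19)]

Clipped polygon: [(3,16) (15,16) (12,18) (13/2,19) (3,19)]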